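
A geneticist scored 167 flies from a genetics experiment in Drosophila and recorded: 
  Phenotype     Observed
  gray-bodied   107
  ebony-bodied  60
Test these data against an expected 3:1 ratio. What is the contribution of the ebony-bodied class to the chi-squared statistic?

7.978

The 3:1 ratio has 4 parts, so with N = 167 the expected counts are:
  gray-bodied: 167 × 3/4 = 125.25
  ebony-bodied: 167 × 1/4 = 41.75
Contribution of ebony-bodied: (60 − 41.75)² / 41.75 = 7.9775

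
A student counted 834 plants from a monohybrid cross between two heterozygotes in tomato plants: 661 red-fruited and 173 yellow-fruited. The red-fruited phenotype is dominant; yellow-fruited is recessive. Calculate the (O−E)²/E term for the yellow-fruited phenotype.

6.044

For a monohybrid cross between heterozygotes with complete dominance, the expected phenotypic ratio is 3:1.
Total ratio parts = 4. Expected numbers out of 834:
  red-fruited: 834 × 3/4 = 625.5
  yellow-fruited: 834 × 1/4 = 208.5
Contribution of yellow-fruited: (173 − 208.5)² / 208.5 = 6.0444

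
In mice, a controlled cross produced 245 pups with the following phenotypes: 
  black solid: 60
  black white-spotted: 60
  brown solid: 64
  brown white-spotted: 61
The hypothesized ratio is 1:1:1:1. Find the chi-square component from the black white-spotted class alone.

Under the 1:1:1:1 hypothesis (Σ ratio = 4, N = 245):
  black solid: 245 × 1/4 = 61.25
  black white-spotted: 245 × 1/4 = 61.25
  brown solid: 245 × 1/4 = 61.25
  brown white-spotted: 245 × 1/4 = 61.25
Contribution of black white-spotted: (60 − 61.25)² / 61.25 = 0.0255

0.026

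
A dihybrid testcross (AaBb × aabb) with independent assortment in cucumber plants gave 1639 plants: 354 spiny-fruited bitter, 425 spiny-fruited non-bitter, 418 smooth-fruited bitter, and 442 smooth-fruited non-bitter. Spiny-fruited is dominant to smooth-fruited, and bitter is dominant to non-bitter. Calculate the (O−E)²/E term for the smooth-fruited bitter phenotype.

0.166

A dihybrid testcross with independent assortment gives a 1:1:1:1 ratio.
Under the 1:1:1:1 hypothesis (Σ ratio = 4, N = 1639):
  spiny-fruited bitter: 1639 × 1/4 = 409.75
  spiny-fruited non-bitter: 1639 × 1/4 = 409.75
  smooth-fruited bitter: 1639 × 1/4 = 409.75
  smooth-fruited non-bitter: 1639 × 1/4 = 409.75
Contribution of smooth-fruited bitter: (418 − 409.75)² / 409.75 = 0.1661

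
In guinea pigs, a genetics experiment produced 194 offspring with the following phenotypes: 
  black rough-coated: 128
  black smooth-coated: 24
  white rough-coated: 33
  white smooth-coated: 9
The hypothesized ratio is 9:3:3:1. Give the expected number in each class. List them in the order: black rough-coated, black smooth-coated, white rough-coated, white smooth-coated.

Expected counts for N = 194 under a 9:3:3:1 ratio (total parts = 16):
  black rough-coated: 194 × 9/16 = 109.125
  black smooth-coated: 194 × 3/16 = 36.375
  white rough-coated: 194 × 3/16 = 36.375
  white smooth-coated: 194 × 1/16 = 12.125

109.125, 36.375, 36.375, 12.125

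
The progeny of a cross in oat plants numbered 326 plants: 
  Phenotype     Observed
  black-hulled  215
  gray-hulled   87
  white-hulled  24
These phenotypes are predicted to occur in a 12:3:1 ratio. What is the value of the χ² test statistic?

Under the 12:3:1 hypothesis (Σ ratio = 16, N = 326):
  black-hulled: 326 × 12/16 = 244.5
  gray-hulled: 326 × 3/16 = 61.125
  white-hulled: 326 × 1/16 = 20.375
χ² = Σ (O − E)² / E
  black-hulled: (215 − 244.5)² / 244.5 = 3.5593
  gray-hulled: (87 − 61.125)² / 61.125 = 10.9532
  white-hulled: (24 − 20.375)² / 20.375 = 0.6449
χ² = 3.5593 + 10.9532 + 0.6449 = 15.1574 ≈ 15.157

15.157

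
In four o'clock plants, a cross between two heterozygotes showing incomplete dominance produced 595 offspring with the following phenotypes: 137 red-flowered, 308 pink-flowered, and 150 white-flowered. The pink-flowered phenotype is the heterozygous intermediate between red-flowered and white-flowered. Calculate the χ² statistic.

1.309

With incomplete dominance, a heterozygote × heterozygote cross gives a 1:2:1 phenotypic ratio.
The 1:2:1 ratio has 4 parts, so with N = 595 the expected counts are:
  red-flowered: 595 × 1/4 = 148.75
  pink-flowered: 595 × 2/4 = 297.5
  white-flowered: 595 × 1/4 = 148.75
χ² = Σ (O − E)² / E
  red-flowered: (137 − 148.75)² / 148.75 = 0.9282
  pink-flowered: (308 − 297.5)² / 297.5 = 0.3706
  white-flowered: (150 − 148.75)² / 148.75 = 0.0105
χ² = 0.9282 + 0.3706 + 0.0105 = 1.3093 ≈ 1.309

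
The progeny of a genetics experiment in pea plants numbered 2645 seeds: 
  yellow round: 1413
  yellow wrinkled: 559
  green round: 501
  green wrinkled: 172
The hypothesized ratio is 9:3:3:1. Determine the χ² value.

Under the 9:3:3:1 hypothesis (Σ ratio = 16, N = 2645):
  yellow round: 2645 × 9/16 = 1487.8125
  yellow wrinkled: 2645 × 3/16 = 495.9375
  green round: 2645 × 3/16 = 495.9375
  green wrinkled: 2645 × 1/16 = 165.3125
χ² = Σ (O − E)² / E
  yellow round: (1413 − 1487.8125)² / 1487.8125 = 3.7618
  yellow wrinkled: (559 − 495.9375)² / 495.9375 = 8.0189
  green round: (501 − 495.9375)² / 495.9375 = 0.0517
  green wrinkled: (172 − 165.3125)² / 165.3125 = 0.2705
χ² = 3.7618 + 8.0189 + 0.0517 + 0.2705 = 12.1029 ≈ 12.103

12.103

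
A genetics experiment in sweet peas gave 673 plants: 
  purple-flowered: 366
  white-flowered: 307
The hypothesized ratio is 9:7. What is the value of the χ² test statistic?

Total ratio parts = 16. Expected numbers out of 673:
  purple-flowered: 673 × 9/16 = 378.5625
  white-flowered: 673 × 7/16 = 294.4375
χ² = Σ (O − E)² / E
  purple-flowered: (366 − 378.5625)² / 378.5625 = 0.4169
  white-flowered: (307 − 294.4375)² / 294.4375 = 0.5360
χ² = 0.4169 + 0.5360 = 0.9529 ≈ 0.953

0.953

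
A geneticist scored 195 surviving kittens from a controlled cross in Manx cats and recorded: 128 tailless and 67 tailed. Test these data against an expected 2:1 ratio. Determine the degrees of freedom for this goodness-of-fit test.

1

A goodness-of-fit test with 2 phenotype classes has df = 2 − 1 = 1.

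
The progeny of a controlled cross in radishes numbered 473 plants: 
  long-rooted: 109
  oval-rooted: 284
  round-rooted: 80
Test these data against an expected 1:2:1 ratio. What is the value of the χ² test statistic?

22.636

Total ratio parts = 4. Expected numbers out of 473:
  long-rooted: 473 × 1/4 = 118.25
  oval-rooted: 473 × 2/4 = 236.5
  round-rooted: 473 × 1/4 = 118.25
χ² = Σ (O − E)² / E
  long-rooted: (109 − 118.25)² / 118.25 = 0.7236
  oval-rooted: (284 − 236.5)² / 236.5 = 9.5402
  round-rooted: (80 − 118.25)² / 118.25 = 12.3726
χ² = 0.7236 + 9.5402 + 12.3726 = 22.6364 ≈ 22.636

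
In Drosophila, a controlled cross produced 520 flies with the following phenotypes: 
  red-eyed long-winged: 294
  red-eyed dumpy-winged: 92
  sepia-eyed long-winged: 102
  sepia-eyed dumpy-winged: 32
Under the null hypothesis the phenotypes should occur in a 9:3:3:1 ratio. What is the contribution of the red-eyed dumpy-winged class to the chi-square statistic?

0.310

Total ratio parts = 16. Expected numbers out of 520:
  red-eyed long-winged: 520 × 9/16 = 292.5
  red-eyed dumpy-winged: 520 × 3/16 = 97.5
  sepia-eyed long-winged: 520 × 3/16 = 97.5
  sepia-eyed dumpy-winged: 520 × 1/16 = 32.5
Contribution of red-eyed dumpy-winged: (92 − 97.5)² / 97.5 = 0.3103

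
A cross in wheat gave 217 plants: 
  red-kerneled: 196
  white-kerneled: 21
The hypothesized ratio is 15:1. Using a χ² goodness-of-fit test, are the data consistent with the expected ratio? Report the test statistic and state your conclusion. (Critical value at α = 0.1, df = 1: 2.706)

4.351; not consistent

Total ratio parts = 16. Expected numbers out of 217:
  red-kerneled: 217 × 15/16 = 203.4375
  white-kerneled: 217 × 1/16 = 13.5625
χ² = Σ (O − E)² / E
  red-kerneled: (196 − 203.4375)² / 203.4375 = 0.2719
  white-kerneled: (21 − 13.5625)² / 13.5625 = 4.0786
χ² = 0.2719 + 4.0786 = 4.3505 ≈ 4.351
Degrees of freedom = 2 − 1 = 1; critical value at α = 0.1 is 2.706.
Since 4.351 > 2.706, we reject the null hypothesis — the data do not fit the 15:1 ratio.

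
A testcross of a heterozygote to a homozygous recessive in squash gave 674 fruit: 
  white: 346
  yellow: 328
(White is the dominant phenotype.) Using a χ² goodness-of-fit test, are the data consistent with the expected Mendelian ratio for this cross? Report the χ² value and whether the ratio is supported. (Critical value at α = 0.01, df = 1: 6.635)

A testcross of a heterozygote (Aa × aa) gives a 1:1 phenotypic ratio.
Under the 1:1 hypothesis (Σ ratio = 2, N = 674):
  white: 674 × 1/2 = 337
  yellow: 674 × 1/2 = 337
χ² = Σ (O − E)² / E
  white: (346 − 337)² / 337 = 0.2404
  yellow: (328 − 337)² / 337 = 0.2404
χ² = 0.2404 + 0.2404 = 0.4808 ≈ 0.481
Degrees of freedom = 2 − 1 = 1; critical value at α = 0.01 is 6.635.
Since 0.481 < 6.635, we fail to reject the null hypothesis — the data are consistent with the 1:1 ratio.

0.481; consistent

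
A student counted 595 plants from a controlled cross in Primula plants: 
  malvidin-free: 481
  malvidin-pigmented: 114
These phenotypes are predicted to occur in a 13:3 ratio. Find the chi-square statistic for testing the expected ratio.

Expected counts for N = 595 under a 13:3 ratio (total parts = 16):
  malvidin-free: 595 × 13/16 = 483.4375
  malvidin-pigmented: 595 × 3/16 = 111.5625
χ² = Σ (O − E)² / E
  malvidin-free: (481 − 483.4375)² / 483.4375 = 0.0123
  malvidin-pigmented: (114 − 111.5625)² / 111.5625 = 0.0533
χ² = 0.0123 + 0.0533 = 0.0656 ≈ 0.066

0.066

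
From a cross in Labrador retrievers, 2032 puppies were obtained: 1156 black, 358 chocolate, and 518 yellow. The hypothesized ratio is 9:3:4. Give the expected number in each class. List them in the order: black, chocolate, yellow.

Total ratio parts = 16. Expected numbers out of 2032:
  black: 2032 × 9/16 = 1143
  chocolate: 2032 × 3/16 = 381
  yellow: 2032 × 4/16 = 508

1143, 381, 508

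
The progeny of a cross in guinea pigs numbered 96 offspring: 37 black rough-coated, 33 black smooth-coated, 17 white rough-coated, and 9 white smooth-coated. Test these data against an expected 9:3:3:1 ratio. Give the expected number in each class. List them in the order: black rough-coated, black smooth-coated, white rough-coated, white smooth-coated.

54, 18, 18, 6

The 9:3:3:1 ratio has 16 parts, so with N = 96 the expected counts are:
  black rough-coated: 96 × 9/16 = 54
  black smooth-coated: 96 × 3/16 = 18
  white rough-coated: 96 × 3/16 = 18
  white smooth-coated: 96 × 1/16 = 6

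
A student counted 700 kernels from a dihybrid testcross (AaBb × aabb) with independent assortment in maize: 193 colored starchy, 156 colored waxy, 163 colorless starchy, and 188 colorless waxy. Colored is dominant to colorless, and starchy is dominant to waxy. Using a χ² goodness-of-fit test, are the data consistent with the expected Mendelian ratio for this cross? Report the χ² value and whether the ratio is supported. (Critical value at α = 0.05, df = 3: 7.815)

A dihybrid testcross with independent assortment gives a 1:1:1:1 ratio.
The 1:1:1:1 ratio has 4 parts, so with N = 700 the expected counts are:
  colored starchy: 700 × 1/4 = 175
  colored waxy: 700 × 1/4 = 175
  colorless starchy: 700 × 1/4 = 175
  colorless waxy: 700 × 1/4 = 175
χ² = Σ (O − E)² / E
  colored starchy: (193 − 175)² / 175 = 1.8514
  colored waxy: (156 − 175)² / 175 = 2.0629
  colorless starchy: (163 − 175)² / 175 = 0.8229
  colorless waxy: (188 − 175)² / 175 = 0.9657
χ² = 1.8514 + 2.0629 + 0.8229 + 0.9657 = 5.7029 ≈ 5.703
Degrees of freedom = 4 − 1 = 3; critical value at α = 0.05 is 7.815.
Since 5.703 < 7.815, we fail to reject the null hypothesis — the data are consistent with the 1:1:1:1 ratio.

5.703; consistent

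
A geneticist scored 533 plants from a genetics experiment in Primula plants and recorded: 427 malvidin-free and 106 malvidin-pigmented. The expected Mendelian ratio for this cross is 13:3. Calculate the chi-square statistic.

0.453

Under the 13:3 hypothesis (Σ ratio = 16, N = 533):
  malvidin-free: 533 × 13/16 = 433.0625
  malvidin-pigmented: 533 × 3/16 = 99.9375
χ² = Σ (O − E)² / E
  malvidin-free: (427 − 433.0625)² / 433.0625 = 0.0849
  malvidin-pigmented: (106 − 99.9375)² / 99.9375 = 0.3678
χ² = 0.0849 + 0.3678 = 0.4527 ≈ 0.453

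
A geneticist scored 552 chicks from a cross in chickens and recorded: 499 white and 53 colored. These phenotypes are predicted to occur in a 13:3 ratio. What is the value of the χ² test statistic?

30.326

Under the 13:3 hypothesis (Σ ratio = 16, N = 552):
  white: 552 × 13/16 = 448.5
  colored: 552 × 3/16 = 103.5
χ² = Σ (O − E)² / E
  white: (499 − 448.5)² / 448.5 = 5.6862
  colored: (53 − 103.5)² / 103.5 = 24.6401
χ² = 5.6862 + 24.6401 = 30.3263 ≈ 30.326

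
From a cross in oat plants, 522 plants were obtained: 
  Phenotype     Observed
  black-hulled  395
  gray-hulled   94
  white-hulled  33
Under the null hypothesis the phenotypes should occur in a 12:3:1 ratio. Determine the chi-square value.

0.189

The 12:3:1 ratio has 16 parts, so with N = 522 the expected counts are:
  black-hulled: 522 × 12/16 = 391.5
  gray-hulled: 522 × 3/16 = 97.875
  white-hulled: 522 × 1/16 = 32.625
χ² = Σ (O − E)² / E
  black-hulled: (395 − 391.5)² / 391.5 = 0.0313
  gray-hulled: (94 − 97.875)² / 97.875 = 0.1534
  white-hulled: (33 − 32.625)² / 32.625 = 0.0043
χ² = 0.0313 + 0.1534 + 0.0043 = 0.189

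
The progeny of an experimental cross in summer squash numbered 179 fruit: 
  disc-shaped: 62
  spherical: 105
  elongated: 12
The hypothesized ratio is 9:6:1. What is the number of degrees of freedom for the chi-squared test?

A goodness-of-fit test with 3 phenotype classes has df = 3 − 1 = 2.

2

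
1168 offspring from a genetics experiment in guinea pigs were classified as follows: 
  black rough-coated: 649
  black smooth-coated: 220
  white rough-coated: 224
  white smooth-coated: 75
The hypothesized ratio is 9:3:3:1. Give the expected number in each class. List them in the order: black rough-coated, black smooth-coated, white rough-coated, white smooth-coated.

657, 219, 219, 73

Under the 9:3:3:1 hypothesis (Σ ratio = 16, N = 1168):
  black rough-coated: 1168 × 9/16 = 657
  black smooth-coated: 1168 × 3/16 = 219
  white rough-coated: 1168 × 3/16 = 219
  white smooth-coated: 1168 × 1/16 = 73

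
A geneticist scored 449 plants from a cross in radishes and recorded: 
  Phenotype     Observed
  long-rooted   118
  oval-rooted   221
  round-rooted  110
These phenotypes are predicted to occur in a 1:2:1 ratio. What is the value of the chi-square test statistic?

Under the 1:2:1 hypothesis (Σ ratio = 4, N = 449):
  long-rooted: 449 × 1/4 = 112.25
  oval-rooted: 449 × 2/4 = 224.5
  round-rooted: 449 × 1/4 = 112.25
χ² = Σ (O − E)² / E
  long-rooted: (118 − 112.25)² / 112.25 = 0.2945
  oval-rooted: (221 − 224.5)² / 224.5 = 0.0546
  round-rooted: (110 − 112.25)² / 112.25 = 0.0451
χ² = 0.2945 + 0.0546 + 0.0451 = 0.3942 ≈ 0.394

0.394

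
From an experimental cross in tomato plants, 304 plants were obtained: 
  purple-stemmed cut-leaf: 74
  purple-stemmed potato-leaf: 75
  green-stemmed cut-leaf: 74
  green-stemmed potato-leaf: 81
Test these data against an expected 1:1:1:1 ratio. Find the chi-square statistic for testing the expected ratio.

0.447

Expected counts for N = 304 under a 1:1:1:1 ratio (total parts = 4):
  purple-stemmed cut-leaf: 304 × 1/4 = 76
  purple-stemmed potato-leaf: 304 × 1/4 = 76
  green-stemmed cut-leaf: 304 × 1/4 = 76
  green-stemmed potato-leaf: 304 × 1/4 = 76
χ² = Σ (O − E)² / E
  purple-stemmed cut-leaf: (74 − 76)² / 76 = 0.0526
  purple-stemmed potato-leaf: (75 − 76)² / 76 = 0.0132
  green-stemmed cut-leaf: (74 − 76)² / 76 = 0.0526
  green-stemmed potato-leaf: (81 − 76)² / 76 = 0.3289
χ² = 0.0526 + 0.0132 + 0.0526 + 0.3289 = 0.4473 ≈ 0.447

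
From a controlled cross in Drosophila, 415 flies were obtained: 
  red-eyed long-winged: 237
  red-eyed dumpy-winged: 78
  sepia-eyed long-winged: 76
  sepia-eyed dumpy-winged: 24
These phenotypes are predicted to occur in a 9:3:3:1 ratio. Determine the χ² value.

Under the 9:3:3:1 hypothesis (Σ ratio = 16, N = 415):
  red-eyed long-winged: 415 × 9/16 = 233.4375
  red-eyed dumpy-winged: 415 × 3/16 = 77.8125
  sepia-eyed long-winged: 415 × 3/16 = 77.8125
  sepia-eyed dumpy-winged: 415 × 1/16 = 25.9375
χ² = Σ (O − E)² / E
  red-eyed long-winged: (237 − 233.4375)² / 233.4375 = 0.0544
  red-eyed dumpy-winged: (78 − 77.8125)² / 77.8125 = 0.0005
  sepia-eyed long-winged: (76 − 77.8125)² / 77.8125 = 0.0422
  sepia-eyed dumpy-winged: (24 − 25.9375)² / 25.9375 = 0.1447
χ² = 0.0544 + 0.0005 + 0.0422 + 0.1447 = 0.2418 ≈ 0.242

0.242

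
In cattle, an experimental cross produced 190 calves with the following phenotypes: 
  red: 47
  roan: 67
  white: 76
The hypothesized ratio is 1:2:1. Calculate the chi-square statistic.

25.358

Under the 1:2:1 hypothesis (Σ ratio = 4, N = 190):
  red: 190 × 1/4 = 47.5
  roan: 190 × 2/4 = 95
  white: 190 × 1/4 = 47.5
χ² = Σ (O − E)² / E
  red: (47 − 47.5)² / 47.5 = 0.0053
  roan: (67 − 95)² / 95 = 8.2526
  white: (76 − 47.5)² / 47.5 = 17.1000
χ² = 0.0053 + 8.2526 + 17.1000 = 25.3579 ≈ 25.358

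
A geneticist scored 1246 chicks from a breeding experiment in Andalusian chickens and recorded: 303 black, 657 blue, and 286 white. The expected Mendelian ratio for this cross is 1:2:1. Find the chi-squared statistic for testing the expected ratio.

The 1:2:1 ratio has 4 parts, so with N = 1246 the expected counts are:
  black: 1246 × 1/4 = 311.5
  blue: 1246 × 2/4 = 623
  white: 1246 × 1/4 = 311.5
χ² = Σ (O − E)² / E
  black: (303 − 311.5)² / 311.5 = 0.2319
  blue: (657 − 623)² / 623 = 1.8555
  white: (286 − 311.5)² / 311.5 = 2.0875
χ² = 0.2319 + 1.8555 + 2.0875 = 4.1749 ≈ 4.175

4.175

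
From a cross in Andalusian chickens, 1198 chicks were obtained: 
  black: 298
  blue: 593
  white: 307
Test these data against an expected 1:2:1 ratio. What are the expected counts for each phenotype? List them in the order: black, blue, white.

299.5, 599, 299.5

The 1:2:1 ratio has 4 parts, so with N = 1198 the expected counts are:
  black: 1198 × 1/4 = 299.5
  blue: 1198 × 2/4 = 599
  white: 1198 × 1/4 = 299.5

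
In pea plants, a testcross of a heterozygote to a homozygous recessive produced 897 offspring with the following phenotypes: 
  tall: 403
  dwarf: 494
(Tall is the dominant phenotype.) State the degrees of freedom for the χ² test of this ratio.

A testcross of a heterozygote (Aa × aa) gives a 1:1 phenotypic ratio.
A goodness-of-fit test with 2 phenotype classes has df = 2 − 1 = 1.

1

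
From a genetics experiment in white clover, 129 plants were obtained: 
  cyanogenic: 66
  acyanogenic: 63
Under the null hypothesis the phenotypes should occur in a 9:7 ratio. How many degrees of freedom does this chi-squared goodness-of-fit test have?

1

A goodness-of-fit test with 2 phenotype classes has df = 2 − 1 = 1.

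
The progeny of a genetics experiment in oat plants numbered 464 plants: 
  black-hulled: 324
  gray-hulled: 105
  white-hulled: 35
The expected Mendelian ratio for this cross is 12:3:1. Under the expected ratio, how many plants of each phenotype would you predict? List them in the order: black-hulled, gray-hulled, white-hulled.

Under the 12:3:1 hypothesis (Σ ratio = 16, N = 464):
  black-hulled: 464 × 12/16 = 348
  gray-hulled: 464 × 3/16 = 87
  white-hulled: 464 × 1/16 = 29

348, 87, 29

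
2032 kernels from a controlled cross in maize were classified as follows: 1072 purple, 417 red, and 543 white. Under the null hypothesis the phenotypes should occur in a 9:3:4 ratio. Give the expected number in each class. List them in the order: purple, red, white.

1143, 381, 508

The 9:3:4 ratio has 16 parts, so with N = 2032 the expected counts are:
  purple: 2032 × 9/16 = 1143
  red: 2032 × 3/16 = 381
  white: 2032 × 4/16 = 508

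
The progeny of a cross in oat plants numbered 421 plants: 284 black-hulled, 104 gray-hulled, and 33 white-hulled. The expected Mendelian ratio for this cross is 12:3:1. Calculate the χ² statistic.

Under the 12:3:1 hypothesis (Σ ratio = 16, N = 421):
  black-hulled: 421 × 12/16 = 315.75
  gray-hulled: 421 × 3/16 = 78.9375
  white-hulled: 421 × 1/16 = 26.3125
χ² = Σ (O − E)² / E
  black-hulled: (284 − 315.75)² / 315.75 = 3.1926
  gray-hulled: (104 − 78.9375)² / 78.9375 = 7.9573
  white-hulled: (33 − 26.3125)² / 26.3125 = 1.6997
χ² = 3.1926 + 7.9573 + 1.6997 = 12.8496 ≈ 12.850

12.850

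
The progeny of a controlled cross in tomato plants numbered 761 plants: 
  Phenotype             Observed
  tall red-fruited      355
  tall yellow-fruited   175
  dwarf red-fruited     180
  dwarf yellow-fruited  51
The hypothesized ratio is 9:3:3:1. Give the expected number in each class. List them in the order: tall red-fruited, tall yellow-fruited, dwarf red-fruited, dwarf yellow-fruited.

Under the 9:3:3:1 hypothesis (Σ ratio = 16, N = 761):
  tall red-fruited: 761 × 9/16 = 428.0625
  tall yellow-fruited: 761 × 3/16 = 142.6875
  dwarf red-fruited: 761 × 3/16 = 142.6875
  dwarf yellow-fruited: 761 × 1/16 = 47.5625

428.0625, 142.6875, 142.6875, 47.5625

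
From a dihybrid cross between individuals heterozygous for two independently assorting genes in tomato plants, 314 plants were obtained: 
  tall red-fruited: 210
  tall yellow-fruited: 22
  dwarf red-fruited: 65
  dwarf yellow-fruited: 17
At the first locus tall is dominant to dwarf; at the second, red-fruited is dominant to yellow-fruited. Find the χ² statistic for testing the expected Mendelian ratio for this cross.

A dihybrid F₂ with independent assortment and complete dominance at both loci gives a 9:3:3:1 phenotypic ratio.
Expected counts for N = 314 under a 9:3:3:1 ratio (total parts = 16):
  tall red-fruited: 314 × 9/16 = 176.625
  tall yellow-fruited: 314 × 3/16 = 58.875
  dwarf red-fruited: 314 × 3/16 = 58.875
  dwarf yellow-fruited: 314 × 1/16 = 19.625
χ² = Σ (O − E)² / E
  tall red-fruited: (210 − 176.625)² / 176.625 = 6.3065
  tall yellow-fruited: (22 − 58.875)² / 58.875 = 23.0958
  dwarf red-fruited: (65 − 58.875)² / 58.875 = 0.6372
  dwarf yellow-fruited: (17 − 19.625)² / 19.625 = 0.3511
χ² = 6.3065 + 23.0958 + 0.6372 + 0.3511 = 30.3906 ≈ 30.391

30.391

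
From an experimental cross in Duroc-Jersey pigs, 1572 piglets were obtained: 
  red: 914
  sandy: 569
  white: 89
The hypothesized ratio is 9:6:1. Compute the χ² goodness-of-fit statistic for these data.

2.585

Total ratio parts = 16. Expected numbers out of 1572:
  red: 1572 × 9/16 = 884.25
  sandy: 1572 × 6/16 = 589.5
  white: 1572 × 1/16 = 98.25
χ² = Σ (O − E)² / E
  red: (914 − 884.25)² / 884.25 = 1.0009
  sandy: (569 − 589.5)² / 589.5 = 0.7129
  white: (89 − 98.25)² / 98.25 = 0.8709
χ² = 1.0009 + 0.7129 + 0.8709 = 2.5847 ≈ 2.585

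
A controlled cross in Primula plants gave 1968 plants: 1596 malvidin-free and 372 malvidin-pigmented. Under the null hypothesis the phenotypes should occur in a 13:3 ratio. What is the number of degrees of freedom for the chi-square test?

1

A goodness-of-fit test with 2 phenotype classes has df = 2 − 1 = 1.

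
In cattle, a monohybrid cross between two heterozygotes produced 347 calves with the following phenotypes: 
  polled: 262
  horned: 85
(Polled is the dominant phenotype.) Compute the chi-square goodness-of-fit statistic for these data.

0.047

For a monohybrid cross between heterozygotes with complete dominance, the expected phenotypic ratio is 3:1.
Under the 3:1 hypothesis (Σ ratio = 4, N = 347):
  polled: 347 × 3/4 = 260.25
  horned: 347 × 1/4 = 86.75
χ² = Σ (O − E)² / E
  polled: (262 − 260.25)² / 260.25 = 0.0118
  horned: (85 − 86.75)² / 86.75 = 0.0353
χ² = 0.0118 + 0.0353 = 0.0471 ≈ 0.047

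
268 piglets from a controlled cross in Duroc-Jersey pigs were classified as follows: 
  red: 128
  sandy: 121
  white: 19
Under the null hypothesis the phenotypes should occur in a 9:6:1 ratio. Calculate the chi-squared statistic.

7.917

The 9:6:1 ratio has 16 parts, so with N = 268 the expected counts are:
  red: 268 × 9/16 = 150.75
  sandy: 268 × 6/16 = 100.5
  white: 268 × 1/16 = 16.75
χ² = Σ (O − E)² / E
  red: (128 − 150.75)² / 150.75 = 3.4333
  sandy: (121 − 100.5)² / 100.5 = 4.1816
  white: (19 − 16.75)² / 16.75 = 0.3022
χ² = 3.4333 + 4.1816 + 0.3022 = 7.9171 ≈ 7.917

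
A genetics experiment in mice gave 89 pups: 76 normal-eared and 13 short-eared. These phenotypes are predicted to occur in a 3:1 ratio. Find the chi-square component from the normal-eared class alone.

Total ratio parts = 4. Expected numbers out of 89:
  normal-eared: 89 × 3/4 = 66.75
  short-eared: 89 × 1/4 = 22.25
Contribution of normal-eared: (76 − 66.75)² / 66.75 = 1.2818

1.282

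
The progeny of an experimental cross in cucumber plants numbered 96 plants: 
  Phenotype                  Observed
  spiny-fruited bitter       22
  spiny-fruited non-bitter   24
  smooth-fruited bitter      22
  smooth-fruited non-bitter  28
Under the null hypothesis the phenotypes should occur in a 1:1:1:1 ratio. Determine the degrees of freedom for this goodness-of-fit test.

3

A goodness-of-fit test with 4 phenotype classes has df = 4 − 1 = 3.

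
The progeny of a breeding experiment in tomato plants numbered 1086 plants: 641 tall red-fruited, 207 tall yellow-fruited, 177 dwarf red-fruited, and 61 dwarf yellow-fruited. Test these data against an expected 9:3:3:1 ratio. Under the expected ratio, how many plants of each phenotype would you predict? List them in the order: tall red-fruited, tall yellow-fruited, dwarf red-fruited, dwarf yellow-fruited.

610.875, 203.625, 203.625, 67.875

The 9:3:3:1 ratio has 16 parts, so with N = 1086 the expected counts are:
  tall red-fruited: 1086 × 9/16 = 610.875
  tall yellow-fruited: 1086 × 3/16 = 203.625
  dwarf red-fruited: 1086 × 3/16 = 203.625
  dwarf yellow-fruited: 1086 × 1/16 = 67.875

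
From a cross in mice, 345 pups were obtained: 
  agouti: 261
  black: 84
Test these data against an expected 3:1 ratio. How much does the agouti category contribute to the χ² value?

Expected counts for N = 345 under a 3:1 ratio (total parts = 4):
  agouti: 345 × 3/4 = 258.75
  black: 345 × 1/4 = 86.25
Contribution of agouti: (261 − 258.75)² / 258.75 = 0.0196

0.020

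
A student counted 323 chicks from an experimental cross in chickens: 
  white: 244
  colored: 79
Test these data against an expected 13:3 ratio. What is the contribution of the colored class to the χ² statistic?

5.613

Total ratio parts = 16. Expected numbers out of 323:
  white: 323 × 13/16 = 262.4375
  colored: 323 × 3/16 = 60.5625
Contribution of colored: (79 − 60.5625)² / 60.5625 = 5.6131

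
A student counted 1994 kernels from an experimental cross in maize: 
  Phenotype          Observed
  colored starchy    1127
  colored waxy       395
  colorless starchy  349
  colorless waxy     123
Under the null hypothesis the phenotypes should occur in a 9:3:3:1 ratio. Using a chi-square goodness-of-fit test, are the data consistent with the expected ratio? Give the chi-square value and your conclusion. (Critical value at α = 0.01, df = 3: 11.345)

Under the 9:3:3:1 hypothesis (Σ ratio = 16, N = 1994):
  colored starchy: 1994 × 9/16 = 1121.625
  colored waxy: 1994 × 3/16 = 373.875
  colorless starchy: 1994 × 3/16 = 373.875
  colorless waxy: 1994 × 1/16 = 124.625
χ² = Σ (O − E)² / E
  colored starchy: (1127 − 1121.625)² / 1121.625 = 0.0258
  colored waxy: (395 − 373.875)² / 373.875 = 1.1936
  colorless starchy: (349 − 373.875)² / 373.875 = 1.6550
  colorless waxy: (123 − 124.625)² / 124.625 = 0.0212
χ² = 0.0258 + 1.1936 + 1.6550 + 0.0212 = 2.8956 ≈ 2.896
Degrees of freedom = 4 − 1 = 3; critical value at α = 0.01 is 11.345.
Since 2.896 < 11.345, we fail to reject the null hypothesis — the data are consistent with the 9:3:3:1 ratio.

2.896; consistent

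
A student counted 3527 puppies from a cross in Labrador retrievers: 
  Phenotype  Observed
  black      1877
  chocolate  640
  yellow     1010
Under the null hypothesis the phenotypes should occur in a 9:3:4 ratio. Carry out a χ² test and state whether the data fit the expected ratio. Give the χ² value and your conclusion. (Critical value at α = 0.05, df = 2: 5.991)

25.105; not consistent

Expected counts for N = 3527 under a 9:3:4 ratio (total parts = 16):
  black: 3527 × 9/16 = 1983.9375
  chocolate: 3527 × 3/16 = 661.3125
  yellow: 3527 × 4/16 = 881.75
χ² = Σ (O − E)² / E
  black: (1877 − 1983.9375)² / 1983.9375 = 5.7641
  chocolate: (640 − 661.3125)² / 661.3125 = 0.6869
  yellow: (1010 − 881.75)² / 881.75 = 18.6539
χ² = 5.7641 + 0.6869 + 18.6539 = 25.1049 ≈ 25.105
Degrees of freedom = 3 − 1 = 2; critical value at α = 0.05 is 5.991.
Since 25.105 > 5.991, we reject the null hypothesis — the data do not fit the 9:3:4 ratio.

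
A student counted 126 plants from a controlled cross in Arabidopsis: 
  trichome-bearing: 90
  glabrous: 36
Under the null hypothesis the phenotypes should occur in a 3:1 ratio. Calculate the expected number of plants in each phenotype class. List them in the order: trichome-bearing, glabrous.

94.5, 31.5

Total ratio parts = 4. Expected numbers out of 126:
  trichome-bearing: 126 × 3/4 = 94.5
  glabrous: 126 × 1/4 = 31.5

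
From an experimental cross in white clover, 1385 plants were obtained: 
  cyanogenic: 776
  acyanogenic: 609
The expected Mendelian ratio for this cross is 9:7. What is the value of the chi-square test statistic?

0.028

Total ratio parts = 16. Expected numbers out of 1385:
  cyanogenic: 1385 × 9/16 = 779.0625
  acyanogenic: 1385 × 7/16 = 605.9375
χ² = Σ (O − E)² / E
  cyanogenic: (776 − 779.0625)² / 779.0625 = 0.0120
  acyanogenic: (609 − 605.9375)² / 605.9375 = 0.0155
χ² = 0.0120 + 0.0155 = 0.0275 ≈ 0.028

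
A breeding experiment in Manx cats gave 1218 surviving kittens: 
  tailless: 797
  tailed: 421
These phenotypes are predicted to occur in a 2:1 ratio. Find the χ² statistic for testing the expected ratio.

The 2:1 ratio has 3 parts, so with N = 1218 the expected counts are:
  tailless: 1218 × 2/3 = 812
  tailed: 1218 × 1/3 = 406
χ² = Σ (O − E)² / E
  tailless: (797 − 812)² / 812 = 0.2771
  tailed: (421 − 406)² / 406 = 0.5542
χ² = 0.2771 + 0.5542 = 0.8313 ≈ 0.831

0.831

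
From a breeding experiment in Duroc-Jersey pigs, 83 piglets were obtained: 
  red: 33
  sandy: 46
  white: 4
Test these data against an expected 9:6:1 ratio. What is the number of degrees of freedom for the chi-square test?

A goodness-of-fit test with 3 phenotype classes has df = 3 − 1 = 2.

2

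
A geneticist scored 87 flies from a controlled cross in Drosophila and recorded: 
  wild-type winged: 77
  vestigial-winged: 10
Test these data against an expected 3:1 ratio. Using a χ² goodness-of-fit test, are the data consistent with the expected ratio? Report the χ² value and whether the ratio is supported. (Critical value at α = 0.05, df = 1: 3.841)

Under the 3:1 hypothesis (Σ ratio = 4, N = 87):
  wild-type winged: 87 × 3/4 = 65.25
  vestigial-winged: 87 × 1/4 = 21.75
χ² = Σ (O − E)² / E
  wild-type winged: (77 − 65.25)² / 65.25 = 2.1159
  vestigial-winged: (10 − 21.75)² / 21.75 = 6.3477
χ² = 2.1159 + 6.3477 = 8.4636 ≈ 8.464
Degrees of freedom = 2 − 1 = 1; critical value at α = 0.05 is 3.841.
Since 8.464 > 3.841, we reject the null hypothesis — the data do not fit the 3:1 ratio.

8.464; not consistent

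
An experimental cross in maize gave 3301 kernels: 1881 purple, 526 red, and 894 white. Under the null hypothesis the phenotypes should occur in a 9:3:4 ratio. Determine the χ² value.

19.998

Expected counts for N = 3301 under a 9:3:4 ratio (total parts = 16):
  purple: 3301 × 9/16 = 1856.8125
  red: 3301 × 3/16 = 618.9375
  white: 3301 × 4/16 = 825.25
χ² = Σ (O − E)² / E
  purple: (1881 − 1856.8125)² / 1856.8125 = 0.3151
  red: (526 − 618.9375)² / 618.9375 = 13.9552
  white: (894 − 825.25)² / 825.25 = 5.7274
χ² = 0.3151 + 13.9552 + 5.7274 = 19.9977 ≈ 19.998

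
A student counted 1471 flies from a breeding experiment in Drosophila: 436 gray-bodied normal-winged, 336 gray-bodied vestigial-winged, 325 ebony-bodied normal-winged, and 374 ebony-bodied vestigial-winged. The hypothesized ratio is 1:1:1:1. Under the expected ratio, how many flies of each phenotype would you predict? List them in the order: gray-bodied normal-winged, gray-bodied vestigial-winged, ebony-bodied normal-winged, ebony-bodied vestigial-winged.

367.75, 367.75, 367.75, 367.75

The 1:1:1:1 ratio has 4 parts, so with N = 1471 the expected counts are:
  gray-bodied normal-winged: 1471 × 1/4 = 367.75
  gray-bodied vestigial-winged: 1471 × 1/4 = 367.75
  ebony-bodied normal-winged: 1471 × 1/4 = 367.75
  ebony-bodied vestigial-winged: 1471 × 1/4 = 367.75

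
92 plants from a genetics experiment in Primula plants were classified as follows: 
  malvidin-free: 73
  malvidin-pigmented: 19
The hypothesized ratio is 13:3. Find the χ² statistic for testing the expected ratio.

0.219

The 13:3 ratio has 16 parts, so with N = 92 the expected counts are:
  malvidin-free: 92 × 13/16 = 74.75
  malvidin-pigmented: 92 × 3/16 = 17.25
χ² = Σ (O − E)² / E
  malvidin-free: (73 − 74.75)² / 74.75 = 0.0410
  malvidin-pigmented: (19 − 17.25)² / 17.25 = 0.1775
χ² = 0.0410 + 0.1775 = 0.2185 ≈ 0.219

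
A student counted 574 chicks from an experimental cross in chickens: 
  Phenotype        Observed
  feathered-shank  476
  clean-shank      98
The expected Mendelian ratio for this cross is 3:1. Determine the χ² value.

19.236

The 3:1 ratio has 4 parts, so with N = 574 the expected counts are:
  feathered-shank: 574 × 3/4 = 430.5
  clean-shank: 574 × 1/4 = 143.5
χ² = Σ (O − E)² / E
  feathered-shank: (476 − 430.5)² / 430.5 = 4.8089
  clean-shank: (98 − 143.5)² / 143.5 = 14.4268
χ² = 4.8089 + 14.4268 = 19.2357 ≈ 19.236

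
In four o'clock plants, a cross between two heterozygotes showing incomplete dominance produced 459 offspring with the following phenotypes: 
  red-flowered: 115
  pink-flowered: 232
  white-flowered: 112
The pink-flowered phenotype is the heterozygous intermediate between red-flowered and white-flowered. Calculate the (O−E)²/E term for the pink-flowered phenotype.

With incomplete dominance, a heterozygote × heterozygote cross gives a 1:2:1 phenotypic ratio.
Expected counts for N = 459 under a 1:2:1 ratio (total parts = 4):
  red-flowered: 459 × 1/4 = 114.75
  pink-flowered: 459 × 2/4 = 229.5
  white-flowered: 459 × 1/4 = 114.75
Contribution of pink-flowered: (232 − 229.5)² / 229.5 = 0.0272

0.027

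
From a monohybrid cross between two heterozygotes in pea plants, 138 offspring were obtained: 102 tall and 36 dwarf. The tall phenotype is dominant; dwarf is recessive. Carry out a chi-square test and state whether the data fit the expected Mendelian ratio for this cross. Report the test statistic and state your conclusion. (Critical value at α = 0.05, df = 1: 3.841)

0.087; consistent

For a monohybrid cross between heterozygotes with complete dominance, the expected phenotypic ratio is 3:1.
Expected counts for N = 138 under a 3:1 ratio (total parts = 4):
  tall: 138 × 3/4 = 103.5
  dwarf: 138 × 1/4 = 34.5
χ² = Σ (O − E)² / E
  tall: (102 − 103.5)² / 103.5 = 0.0217
  dwarf: (36 − 34.5)² / 34.5 = 0.0652
χ² = 0.0217 + 0.0652 = 0.0869 ≈ 0.087
Degrees of freedom = 2 − 1 = 1; critical value at α = 0.05 is 3.841.
Since 0.087 < 3.841, we fail to reject the null hypothesis — the data are consistent with the 3:1 ratio.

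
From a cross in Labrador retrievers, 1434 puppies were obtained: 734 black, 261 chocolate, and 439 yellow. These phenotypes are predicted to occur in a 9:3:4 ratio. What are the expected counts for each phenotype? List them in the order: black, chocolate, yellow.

806.625, 268.875, 358.5

The 9:3:4 ratio has 16 parts, so with N = 1434 the expected counts are:
  black: 1434 × 9/16 = 806.625
  chocolate: 1434 × 3/16 = 268.875
  yellow: 1434 × 4/16 = 358.5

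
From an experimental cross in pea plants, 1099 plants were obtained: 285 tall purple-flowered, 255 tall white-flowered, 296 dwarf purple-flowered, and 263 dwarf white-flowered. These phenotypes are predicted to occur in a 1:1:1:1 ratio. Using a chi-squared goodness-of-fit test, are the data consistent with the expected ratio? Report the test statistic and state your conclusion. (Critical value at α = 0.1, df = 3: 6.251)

3.948; consistent

The 1:1:1:1 ratio has 4 parts, so with N = 1099 the expected counts are:
  tall purple-flowered: 1099 × 1/4 = 274.75
  tall white-flowered: 1099 × 1/4 = 274.75
  dwarf purple-flowered: 1099 × 1/4 = 274.75
  dwarf white-flowered: 1099 × 1/4 = 274.75
χ² = Σ (O − E)² / E
  tall purple-flowered: (285 − 274.75)² / 274.75 = 0.3824
  tall white-flowered: (255 − 274.75)² / 274.75 = 1.4197
  dwarf purple-flowered: (296 − 274.75)² / 274.75 = 1.6435
  dwarf white-flowered: (263 − 274.75)² / 274.75 = 0.5025
χ² = 0.3824 + 1.4197 + 1.6435 + 0.5025 = 3.9481 ≈ 3.948
Degrees of freedom = 4 − 1 = 3; critical value at α = 0.1 is 6.251.
Since 3.948 < 6.251, we fail to reject the null hypothesis — the data are consistent with the 1:1:1:1 ratio.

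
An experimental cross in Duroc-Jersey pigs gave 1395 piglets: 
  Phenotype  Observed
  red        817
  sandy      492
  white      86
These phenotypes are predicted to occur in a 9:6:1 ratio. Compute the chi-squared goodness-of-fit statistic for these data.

3.199

Total ratio parts = 16. Expected numbers out of 1395:
  red: 1395 × 9/16 = 784.6875
  sandy: 1395 × 6/16 = 523.125
  white: 1395 × 1/16 = 87.1875
χ² = Σ (O − E)² / E
  red: (817 − 784.6875)² / 784.6875 = 1.3306
  sandy: (492 − 523.125)² / 523.125 = 1.8519
  white: (86 − 87.1875)² / 87.1875 = 0.0162
χ² = 1.3306 + 1.8519 + 0.0162 = 3.1987 ≈ 3.199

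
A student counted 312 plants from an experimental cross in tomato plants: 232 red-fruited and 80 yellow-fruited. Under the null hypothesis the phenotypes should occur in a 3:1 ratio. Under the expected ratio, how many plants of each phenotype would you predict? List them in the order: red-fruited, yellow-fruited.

234, 78

The 3:1 ratio has 4 parts, so with N = 312 the expected counts are:
  red-fruited: 312 × 3/4 = 234
  yellow-fruited: 312 × 1/4 = 78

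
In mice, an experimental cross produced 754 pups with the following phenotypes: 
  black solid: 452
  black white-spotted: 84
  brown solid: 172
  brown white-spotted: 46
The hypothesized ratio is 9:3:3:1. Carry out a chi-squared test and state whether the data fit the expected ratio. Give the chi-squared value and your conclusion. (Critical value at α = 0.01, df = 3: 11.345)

31.778; not consistent

Expected counts for N = 754 under a 9:3:3:1 ratio (total parts = 16):
  black solid: 754 × 9/16 = 424.125
  black white-spotted: 754 × 3/16 = 141.375
  brown solid: 754 × 3/16 = 141.375
  brown white-spotted: 754 × 1/16 = 47.125
χ² = Σ (O − E)² / E
  black solid: (452 − 424.125)² / 424.125 = 1.8320
  black white-spotted: (84 − 141.375)² / 141.375 = 23.2848
  brown solid: (172 − 141.375)² / 141.375 = 6.6341
  brown white-spotted: (46 − 47.125)² / 47.125 = 0.0269
χ² = 1.8320 + 23.2848 + 6.6341 + 0.0269 = 31.7778 ≈ 31.778
Degrees of freedom = 4 − 1 = 3; critical value at α = 0.01 is 11.345.
Since 31.778 > 11.345, we reject the null hypothesis — the data do not fit the 9:3:3:1 ratio.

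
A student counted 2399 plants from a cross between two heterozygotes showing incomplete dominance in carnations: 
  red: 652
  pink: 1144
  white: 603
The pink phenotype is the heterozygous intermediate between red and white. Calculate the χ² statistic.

With incomplete dominance, a heterozygote × heterozygote cross gives a 1:2:1 phenotypic ratio.
Under the 1:2:1 hypothesis (Σ ratio = 4, N = 2399):
  red: 2399 × 1/4 = 599.75
  pink: 2399 × 2/4 = 1199.5
  white: 2399 × 1/4 = 599.75
χ² = Σ (O − E)² / E
  red: (652 − 599.75)² / 599.75 = 4.5520
  pink: (1144 − 1199.5)² / 1199.5 = 2.5679
  white: (603 − 599.75)² / 599.75 = 0.0176
χ² = 4.5520 + 2.5679 + 0.0176 = 7.1375 ≈ 7.138

7.138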